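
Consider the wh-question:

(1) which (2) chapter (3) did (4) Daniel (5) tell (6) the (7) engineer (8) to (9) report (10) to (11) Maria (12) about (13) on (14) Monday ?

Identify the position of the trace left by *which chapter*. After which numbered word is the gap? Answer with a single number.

Before movement: Daniel did tell the engineer to report to Maria about which chapter on Monday.
'which chapter' is the object of the preposition 'about'. Wh-movement fronts it, leaving a gap right after 'about':
Which chapter did Daniel tell the engineer to report to Maria about ___ on Monday?
'about' is word 12.

12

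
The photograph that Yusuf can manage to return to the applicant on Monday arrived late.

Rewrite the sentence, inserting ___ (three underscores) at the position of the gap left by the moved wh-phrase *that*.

'that' is the direct object of 'return'. The gap is right after 'return'.

The photograph that Yusuf can manage to return ___ to the applicant on Monday arrived late.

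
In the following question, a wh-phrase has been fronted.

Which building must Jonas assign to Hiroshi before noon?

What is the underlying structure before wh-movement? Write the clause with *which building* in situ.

'which building' is the direct object of 'assign'. Fronting leaves a gap immediately after 'assign':
Which building must Jonas assign ___ to Hiroshi before noon?

Jonas must assign which building to Hiroshi before noon.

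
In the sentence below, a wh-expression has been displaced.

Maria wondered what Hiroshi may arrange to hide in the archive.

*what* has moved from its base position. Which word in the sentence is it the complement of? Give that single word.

Pre-movement form: Hiroshi may arrange to hide what in the archive.
'what' is the direct object of 'hide'. Wh-movement fronts it, leaving a gap right after 'hide':
Maria wondered what Hiroshi may arrange to hide ___ in the archive.

hide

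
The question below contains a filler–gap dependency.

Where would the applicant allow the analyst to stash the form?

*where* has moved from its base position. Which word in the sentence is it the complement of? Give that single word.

stash

In situ: The applicant would allow the analyst to stash the form where.
'where' functions as the locative complement of 'stash'. It moves to the left edge, and the trace sits right after 'form':
Where would the applicant allow the analyst to stash the form ___?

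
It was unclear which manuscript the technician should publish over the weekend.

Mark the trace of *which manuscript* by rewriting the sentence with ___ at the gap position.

Before movement: The technician should publish which manuscript over the weekend.
'which manuscript' is the direct object of 'publish'. The gap is right after 'publish'.

It was unclear which manuscript the technician should publish ___ over the weekend.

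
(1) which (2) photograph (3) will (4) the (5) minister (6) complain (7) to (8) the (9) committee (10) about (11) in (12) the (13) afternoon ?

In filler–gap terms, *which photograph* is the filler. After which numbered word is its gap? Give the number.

10

Underlying clause: The minister will complain to the committee about which photograph in the afternoon.
The filler 'which photograph' is interpreted as the object of the preposition 'about'. Wh-movement fronts it, leaving a gap right after 'about':
Which photograph will the minister complain to the committee about ___ in the afternoon?
'about' is word 10.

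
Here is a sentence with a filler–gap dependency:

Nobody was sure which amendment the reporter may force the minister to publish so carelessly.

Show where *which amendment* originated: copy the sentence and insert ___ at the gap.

In situ: The reporter may force the minister to publish which amendment so carelessly.
'which amendment' functions as the direct object of 'publish'. The gap is right after 'publish'.

Nobody was sure which amendment the reporter may force the minister to publish ___ so carelessly.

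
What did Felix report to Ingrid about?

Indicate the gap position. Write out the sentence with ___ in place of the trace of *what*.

What did Felix report to Ingrid about ___?

Underlying clause: Felix did report to Ingrid about what.
'what' is the object of the preposition 'about'. The gap is right after 'about'.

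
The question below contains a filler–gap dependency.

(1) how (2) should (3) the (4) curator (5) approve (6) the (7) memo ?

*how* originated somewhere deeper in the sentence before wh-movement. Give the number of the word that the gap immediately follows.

7

Before movement: The curator should approve the memo how.
The filler 'how' is interpreted as the manner adjunct. Fronting leaves a gap immediately after 'memo':
How should the curator approve the memo ___?
'memo' is word 7.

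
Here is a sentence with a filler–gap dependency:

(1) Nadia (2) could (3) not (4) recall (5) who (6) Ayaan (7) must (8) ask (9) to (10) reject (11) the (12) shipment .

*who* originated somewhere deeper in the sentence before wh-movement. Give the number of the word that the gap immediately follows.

Pre-movement form: Ayaan must ask who to reject the shipment.
The filler 'who' is interpreted as the direct object of 'ask'. It moves to the left edge, and the trace sits right after 'ask':
Nadia could not recall who Ayaan must ask ___ to reject the shipment.
'ask' is word 8.

8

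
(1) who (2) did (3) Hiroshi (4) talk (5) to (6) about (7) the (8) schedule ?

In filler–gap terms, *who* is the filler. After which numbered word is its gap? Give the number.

5

Pre-movement form: Hiroshi did talk to who about the schedule.
'who' is the object of the preposition 'to'. It moves to the left edge, and the trace sits right after 'to':
Who did Hiroshi talk to ___ about the schedule?
'to' is word 5.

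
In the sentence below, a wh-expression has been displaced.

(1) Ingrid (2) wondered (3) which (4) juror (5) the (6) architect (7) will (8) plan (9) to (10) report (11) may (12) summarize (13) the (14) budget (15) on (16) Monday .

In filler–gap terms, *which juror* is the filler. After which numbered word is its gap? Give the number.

Pre-movement form: The architect will plan to report which juror may summarize the budget on Monday.
The filler 'which juror' is interpreted as the subject of the clause embedded under 'report'. Fronting leaves a gap immediately after 'report':
Ingrid wondered which juror the architect will plan to report ___ may summarize the budget on Monday.
'report' is word 10.

10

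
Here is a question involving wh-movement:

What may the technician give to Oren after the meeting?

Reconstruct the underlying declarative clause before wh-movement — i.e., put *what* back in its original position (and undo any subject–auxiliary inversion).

'what' is the direct object of 'give'. Fronting leaves a gap immediately after 'give':
What may the technician give ___ to Oren after the meeting?

The technician may give what to Oren after the meeting.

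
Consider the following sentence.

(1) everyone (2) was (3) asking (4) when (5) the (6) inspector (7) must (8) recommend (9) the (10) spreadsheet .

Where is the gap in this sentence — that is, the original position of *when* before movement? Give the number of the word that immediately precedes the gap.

10

Pre-movement form: The inspector must recommend the spreadsheet when.
'when' is the temporal adjunct. It moves to the left edge, and the trace sits right after 'spreadsheet':
Everyone was asking when the inspector must recommend the spreadsheet ___.
'spreadsheet' is word 10.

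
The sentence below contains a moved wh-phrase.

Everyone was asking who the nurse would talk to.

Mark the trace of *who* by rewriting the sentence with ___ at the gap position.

Underlying clause: The nurse would talk to who.
'who' is the object of the preposition 'to'. The gap is right after 'to'.

Everyone was asking who the nurse would talk to ___.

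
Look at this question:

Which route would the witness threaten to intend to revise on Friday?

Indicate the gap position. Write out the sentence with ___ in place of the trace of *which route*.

In situ: The witness would threaten to intend to revise which route on Friday.
'which route' is the direct object of 'revise'. The gap is right after 'revise'.

Which route would the witness threaten to intend to revise ___ on Friday?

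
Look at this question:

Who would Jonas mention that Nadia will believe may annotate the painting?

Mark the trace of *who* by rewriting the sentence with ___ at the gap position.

Pre-movement form: Jonas would mention that Nadia will believe who may annotate the painting.
'who' is the subject of the clause embedded under 'believe'. The gap is right after 'believe'.

Who would Jonas mention that Nadia will believe ___ may annotate the painting?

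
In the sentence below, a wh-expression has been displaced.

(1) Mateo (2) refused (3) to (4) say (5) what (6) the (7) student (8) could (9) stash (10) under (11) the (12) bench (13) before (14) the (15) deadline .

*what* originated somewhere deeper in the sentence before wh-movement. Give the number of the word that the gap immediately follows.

Underlying clause: The student could stash what under the bench before the deadline.
The filler 'what' is interpreted as the direct object of 'stash'. It moves to the left edge, and the trace sits right after 'stash':
Mateo refused to say what the student could stash ___ under the bench before the deadline.
'stash' is word 9.

9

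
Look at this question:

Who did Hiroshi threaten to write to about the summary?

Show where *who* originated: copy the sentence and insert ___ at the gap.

Underlying clause: Hiroshi did threaten to write to who about the summary.
'who' functions as the object of the preposition 'to'. The gap is right after 'to'.

Who did Hiroshi threaten to write to ___ about the summary?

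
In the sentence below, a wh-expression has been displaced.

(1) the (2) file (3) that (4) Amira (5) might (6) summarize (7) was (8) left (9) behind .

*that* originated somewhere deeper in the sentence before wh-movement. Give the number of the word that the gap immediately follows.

6

'that' functions as the direct object of 'summarize'. Fronting leaves a gap immediately after 'summarize':
The file that Amira might summarize ___ was left behind.
'summarize' is word 6.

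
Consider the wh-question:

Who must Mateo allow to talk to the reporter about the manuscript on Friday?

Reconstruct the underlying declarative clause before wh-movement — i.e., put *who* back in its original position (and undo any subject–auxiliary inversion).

Mateo must allow who to talk to the reporter about the manuscript on Friday.

The filler 'who' is interpreted as the direct object of 'allow'. Fronting leaves a gap immediately after 'allow':
Who must Mateo allow ___ to talk to the reporter about the manuscript on Friday?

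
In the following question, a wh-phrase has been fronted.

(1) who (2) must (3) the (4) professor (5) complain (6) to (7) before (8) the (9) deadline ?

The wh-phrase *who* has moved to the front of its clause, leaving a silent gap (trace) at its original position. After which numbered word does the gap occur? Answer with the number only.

6

In situ: The professor must complain to who before the deadline.
The filler 'who' is interpreted as the object of the preposition 'to'. It moves to the left edge, and the trace sits right after 'to':
Who must the professor complain to ___ before the deadline?
'to' is word 6.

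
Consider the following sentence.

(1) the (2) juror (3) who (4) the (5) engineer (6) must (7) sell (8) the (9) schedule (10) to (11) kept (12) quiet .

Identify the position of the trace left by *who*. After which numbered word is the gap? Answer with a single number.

'who' functions as the object of the preposition 'to' (recipient of 'sell'). It moves to the left edge, and the trace sits right after 'to':
The juror who the engineer must sell the schedule to ___ kept quiet.
'to' is word 10.

10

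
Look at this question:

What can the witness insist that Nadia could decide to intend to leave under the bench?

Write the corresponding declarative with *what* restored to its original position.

The witness can insist that Nadia could decide to intend to leave what under the bench.

'what' functions as the direct object of 'leave'. Wh-movement fronts it, leaving a gap right after 'leave':
What can the witness insist that Nadia could decide to intend to leave ___ under the bench?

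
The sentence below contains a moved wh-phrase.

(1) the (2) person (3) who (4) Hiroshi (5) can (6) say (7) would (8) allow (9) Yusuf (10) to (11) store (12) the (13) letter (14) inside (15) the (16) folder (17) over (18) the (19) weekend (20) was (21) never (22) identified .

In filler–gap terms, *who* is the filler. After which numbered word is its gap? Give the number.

6

'who' functions as the subject of the clause embedded under 'say'. Wh-movement fronts it, leaving a gap right after 'say':
The person who Hiroshi can say ___ would allow Yusuf to store the letter inside the folder over the weekend was never identified.
'say' is word 6.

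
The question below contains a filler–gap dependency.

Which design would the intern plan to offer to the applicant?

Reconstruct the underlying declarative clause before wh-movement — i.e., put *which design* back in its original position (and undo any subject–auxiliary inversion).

The intern would plan to offer which design to the applicant.

The filler 'which design' is interpreted as the direct object of 'offer'. It moves to the left edge, and the trace sits right after 'offer':
Which design would the intern plan to offer ___ to the applicant?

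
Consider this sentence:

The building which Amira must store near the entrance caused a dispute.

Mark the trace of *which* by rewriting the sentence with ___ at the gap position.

The building which Amira must store ___ near the entrance caused a dispute.

'which' functions as the direct object of 'store'. The gap is right after 'store'.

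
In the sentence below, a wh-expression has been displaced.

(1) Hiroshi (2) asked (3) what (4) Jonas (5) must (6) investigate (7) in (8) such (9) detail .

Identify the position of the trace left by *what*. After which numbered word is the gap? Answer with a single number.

6

Pre-movement form: Jonas must investigate what in such detail.
'what' is the direct object of 'investigate'. Fronting leaves a gap immediately after 'investigate':
Hiroshi asked what Jonas must investigate ___ in such detail.
'investigate' is word 6.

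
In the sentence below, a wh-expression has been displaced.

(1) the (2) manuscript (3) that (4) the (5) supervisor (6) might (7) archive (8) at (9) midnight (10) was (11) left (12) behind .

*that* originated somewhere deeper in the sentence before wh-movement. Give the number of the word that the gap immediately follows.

'that' functions as the direct object of 'archive'. It moves to the left edge, and the trace sits right after 'archive':
The manuscript that the supervisor might archive ___ at midnight was left behind.
'archive' is word 7.

7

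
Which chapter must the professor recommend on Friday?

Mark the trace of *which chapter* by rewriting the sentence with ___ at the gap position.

Underlying clause: The professor must recommend which chapter on Friday.
'which chapter' is the direct object of 'recommend'. The gap is right after 'recommend'.

Which chapter must the professor recommend ___ on Friday?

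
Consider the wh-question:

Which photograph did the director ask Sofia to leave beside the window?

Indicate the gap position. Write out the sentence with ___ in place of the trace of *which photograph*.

Which photograph did the director ask Sofia to leave ___ beside the window?

Pre-movement form: The director did ask Sofia to leave which photograph beside the window.
'which photograph' functions as the direct object of 'leave'. The gap is right after 'leave'.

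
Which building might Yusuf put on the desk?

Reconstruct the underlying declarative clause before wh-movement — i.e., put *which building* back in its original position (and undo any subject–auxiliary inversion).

Yusuf might put which building on the desk.

The filler 'which building' is interpreted as the direct object of 'put'. It moves to the left edge, and the trace sits right after 'put':
Which building might Yusuf put ___ on the desk?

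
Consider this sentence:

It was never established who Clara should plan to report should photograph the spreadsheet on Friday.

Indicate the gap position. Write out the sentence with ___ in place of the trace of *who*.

In situ: Clara should plan to report who should photograph the spreadsheet on Friday.
'who' functions as the subject of the clause embedded under 'report'. The gap is right after 'report'.

It was never established who Clara should plan to report ___ should photograph the spreadsheet on Friday.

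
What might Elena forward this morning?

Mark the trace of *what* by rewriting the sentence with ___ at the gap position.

Before movement: Elena might forward what this morning.
'what' functions as the direct object of 'forward'. The gap is right after 'forward'.

What might Elena forward ___ this morning?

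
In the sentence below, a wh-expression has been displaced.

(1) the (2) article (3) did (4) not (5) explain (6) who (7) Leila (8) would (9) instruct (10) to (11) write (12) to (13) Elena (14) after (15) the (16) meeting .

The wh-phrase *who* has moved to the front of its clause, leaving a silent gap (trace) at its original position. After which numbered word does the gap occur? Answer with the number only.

Underlying clause: Leila would instruct who to write to Elena after the meeting.
'who' functions as the direct object of 'instruct'. It moves to the left edge, and the trace sits right after 'instruct':
The article did not explain who Leila would instruct ___ to write to Elena after the meeting.
'instruct' is word 9.

9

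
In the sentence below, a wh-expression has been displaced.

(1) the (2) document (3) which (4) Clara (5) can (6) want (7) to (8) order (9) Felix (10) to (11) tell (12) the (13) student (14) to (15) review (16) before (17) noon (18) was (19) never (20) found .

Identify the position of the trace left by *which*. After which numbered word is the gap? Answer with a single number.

The filler 'which' is interpreted as the direct object of 'review'. It moves to the left edge, and the trace sits right after 'review':
The document which Clara can want to order Felix to tell the student to review ___ before noon was never found.
'review' is word 15.

15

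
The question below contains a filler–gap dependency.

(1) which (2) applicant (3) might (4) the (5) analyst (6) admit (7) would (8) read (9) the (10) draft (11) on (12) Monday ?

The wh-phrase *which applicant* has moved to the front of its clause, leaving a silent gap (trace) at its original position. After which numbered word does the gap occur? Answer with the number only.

In situ: The analyst might admit which applicant would read the draft on Monday.
'which applicant' functions as the subject of the clause embedded under 'admit'. It moves to the left edge, and the trace sits right after 'admit':
Which applicant might the analyst admit ___ would read the draft on Monday?
'admit' is word 6.

6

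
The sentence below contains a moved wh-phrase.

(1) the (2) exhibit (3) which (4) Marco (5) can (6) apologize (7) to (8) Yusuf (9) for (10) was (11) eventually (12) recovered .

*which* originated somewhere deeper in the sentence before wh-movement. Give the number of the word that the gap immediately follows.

'which' is the object of the preposition 'for'. Wh-movement fronts it, leaving a gap right after 'for':
The exhibit which Marco can apologize to Yusuf for ___ was eventually recovered.
'for' is word 9.

9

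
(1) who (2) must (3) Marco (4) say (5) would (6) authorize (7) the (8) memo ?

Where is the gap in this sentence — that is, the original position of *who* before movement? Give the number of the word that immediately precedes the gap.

4

Before movement: Marco must say who would authorize the memo.
'who' is the subject of the clause embedded under 'say'. It moves to the left edge, and the trace sits right after 'say':
Who must Marco say ___ would authorize the memo?
'say' is word 4.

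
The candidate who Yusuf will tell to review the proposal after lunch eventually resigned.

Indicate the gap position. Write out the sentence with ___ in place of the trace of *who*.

The candidate who Yusuf will tell ___ to review the proposal after lunch eventually resigned.

'who' is the direct object of 'tell'. The gap is right after 'tell'.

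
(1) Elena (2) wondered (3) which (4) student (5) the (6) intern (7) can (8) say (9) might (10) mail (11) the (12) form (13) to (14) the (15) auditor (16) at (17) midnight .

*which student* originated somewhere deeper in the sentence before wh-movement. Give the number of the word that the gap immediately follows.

8

Before movement: The intern can say which student might mail the form to the auditor at midnight.
'which student' functions as the subject of the clause embedded under 'say'. It moves to the left edge, and the trace sits right after 'say':
Elena wondered which student the intern can say ___ might mail the form to the auditor at midnight.
'say' is word 8.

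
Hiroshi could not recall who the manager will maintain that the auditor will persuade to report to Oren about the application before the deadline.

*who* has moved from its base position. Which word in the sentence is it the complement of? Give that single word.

persuade

In situ: The manager will maintain that the auditor will persuade who to report to Oren about the application before the deadline.
'who' functions as the direct object of 'persuade'. It moves to the left edge, and the trace sits right after 'persuade':
Hiroshi could not recall who the manager will maintain that the auditor will persuade ___ to report to Oren about the application before the deadline.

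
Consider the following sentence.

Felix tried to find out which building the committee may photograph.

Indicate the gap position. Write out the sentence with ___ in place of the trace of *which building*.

Before movement: The committee may photograph which building.
'which building' is the direct object of 'photograph'. The gap is right after 'photograph'.

Felix tried to find out which building the committee may photograph ___.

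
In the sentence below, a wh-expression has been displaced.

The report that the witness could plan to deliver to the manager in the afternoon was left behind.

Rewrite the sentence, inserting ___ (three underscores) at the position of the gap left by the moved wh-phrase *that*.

'that' functions as the direct object of 'deliver'. The gap is right after 'deliver'.

The report that the witness could plan to deliver ___ to the manager in the afternoon was left behind.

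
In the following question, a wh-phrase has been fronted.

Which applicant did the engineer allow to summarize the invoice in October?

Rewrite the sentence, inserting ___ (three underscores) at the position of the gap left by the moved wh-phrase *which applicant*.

Which applicant did the engineer allow ___ to summarize the invoice in October?

Underlying clause: The engineer did allow which applicant to summarize the invoice in October.
'which applicant' functions as the direct object of 'allow'. The gap is right after 'allow'.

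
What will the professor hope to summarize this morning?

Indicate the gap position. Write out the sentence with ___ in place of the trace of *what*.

Before movement: The professor will hope to summarize what this morning.
The filler 'what' is interpreted as the direct object of 'summarize'. The gap is right after 'summarize'.

What will the professor hope to summarize ___ this morning?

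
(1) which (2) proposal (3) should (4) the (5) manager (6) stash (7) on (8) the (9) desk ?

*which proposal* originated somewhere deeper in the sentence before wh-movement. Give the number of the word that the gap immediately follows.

Before movement: The manager should stash which proposal on the desk.
The filler 'which proposal' is interpreted as the direct object of 'stash'. It moves to the left edge, and the trace sits right after 'stash':
Which proposal should the manager stash ___ on the desk?
'stash' is word 6.

6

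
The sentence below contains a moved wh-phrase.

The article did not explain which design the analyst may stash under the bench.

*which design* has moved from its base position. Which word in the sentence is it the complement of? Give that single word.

Underlying clause: The analyst may stash which design under the bench.
'which design' functions as the direct object of 'stash'. Wh-movement fronts it, leaving a gap right after 'stash':
The article did not explain which design the analyst may stash ___ under the bench.

stash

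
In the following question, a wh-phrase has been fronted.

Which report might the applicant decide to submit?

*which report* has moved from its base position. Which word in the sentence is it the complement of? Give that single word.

submit

Underlying clause: The applicant might decide to submit which report.
'which report' functions as the direct object of 'submit'. Wh-movement fronts it, leaving a gap right after 'submit':
Which report might the applicant decide to submit ___?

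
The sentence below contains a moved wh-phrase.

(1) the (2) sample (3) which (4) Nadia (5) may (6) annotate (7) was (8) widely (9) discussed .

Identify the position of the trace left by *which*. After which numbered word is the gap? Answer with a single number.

6

'which' functions as the direct object of 'annotate'. It moves to the left edge, and the trace sits right after 'annotate':
The sample which Nadia may annotate ___ was widely discussed.
'annotate' is word 6.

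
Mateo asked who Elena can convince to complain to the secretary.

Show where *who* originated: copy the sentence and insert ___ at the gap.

Mateo asked who Elena can convince ___ to complain to the secretary.

Before movement: Elena can convince who to complain to the secretary.
'who' is the direct object of 'convince'. The gap is right after 'convince'.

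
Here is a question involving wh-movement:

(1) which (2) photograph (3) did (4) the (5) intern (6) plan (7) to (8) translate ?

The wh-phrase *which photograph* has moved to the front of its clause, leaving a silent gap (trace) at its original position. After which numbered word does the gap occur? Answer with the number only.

Underlying clause: The intern did plan to translate which photograph.
'which photograph' functions as the direct object of 'translate'. Wh-movement fronts it, leaving a gap right after 'translate':
Which photograph did the intern plan to translate ___?
'translate' is word 8.

8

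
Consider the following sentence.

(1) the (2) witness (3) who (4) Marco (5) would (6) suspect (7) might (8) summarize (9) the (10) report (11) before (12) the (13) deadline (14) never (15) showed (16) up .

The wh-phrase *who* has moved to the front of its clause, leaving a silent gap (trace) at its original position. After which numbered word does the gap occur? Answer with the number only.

'who' is the subject of the clause embedded under 'suspect'. Wh-movement fronts it, leaving a gap right after 'suspect':
The witness who Marco would suspect ___ might summarize the report before the deadline never showed up.
'suspect' is word 6.

6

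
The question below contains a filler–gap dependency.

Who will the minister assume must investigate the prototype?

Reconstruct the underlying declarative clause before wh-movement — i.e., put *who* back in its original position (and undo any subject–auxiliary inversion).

The filler 'who' is interpreted as the subject of the clause embedded under 'assume'. It moves to the left edge, and the trace sits right after 'assume':
Who will the minister assume ___ must investigate the prototype?

The minister will assume who must investigate the prototype.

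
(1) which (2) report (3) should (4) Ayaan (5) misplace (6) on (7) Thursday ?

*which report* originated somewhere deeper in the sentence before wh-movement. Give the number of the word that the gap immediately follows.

Pre-movement form: Ayaan should misplace which report on Thursday.
The filler 'which report' is interpreted as the direct object of 'misplace'. It moves to the left edge, and the trace sits right after 'misplace':
Which report should Ayaan misplace ___ on Thursday?
'misplace' is word 5.

5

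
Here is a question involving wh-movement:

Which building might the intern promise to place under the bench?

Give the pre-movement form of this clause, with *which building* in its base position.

'which building' functions as the direct object of 'place'. Wh-movement fronts it, leaving a gap right after 'place':
Which building might the intern promise to place ___ under the bench?

The intern might promise to place which building under the bench.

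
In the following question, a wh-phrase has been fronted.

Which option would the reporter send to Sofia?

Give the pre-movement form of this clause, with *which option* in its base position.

The reporter would send which option to Sofia.

The filler 'which option' is interpreted as the direct object of 'send'. Fronting leaves a gap immediately after 'send':
Which option would the reporter send ___ to Sofia?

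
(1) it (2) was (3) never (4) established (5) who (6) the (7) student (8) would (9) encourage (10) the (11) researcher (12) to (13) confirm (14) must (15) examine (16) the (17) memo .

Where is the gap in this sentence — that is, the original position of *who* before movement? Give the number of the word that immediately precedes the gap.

Underlying clause: The student would encourage the researcher to confirm who must examine the memo.
The filler 'who' is interpreted as the subject of the clause embedded under 'confirm'. Wh-movement fronts it, leaving a gap right after 'confirm':
It was never established who the student would encourage the researcher to confirm ___ must examine the memo.
'confirm' is word 13.

13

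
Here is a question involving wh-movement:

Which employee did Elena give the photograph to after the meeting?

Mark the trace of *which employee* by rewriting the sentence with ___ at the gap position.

Which employee did Elena give the photograph to ___ after the meeting?

In situ: Elena did give the photograph to which employee after the meeting.
'which employee' is the object of the preposition 'to' (recipient of 'give'). The gap is right after 'to'.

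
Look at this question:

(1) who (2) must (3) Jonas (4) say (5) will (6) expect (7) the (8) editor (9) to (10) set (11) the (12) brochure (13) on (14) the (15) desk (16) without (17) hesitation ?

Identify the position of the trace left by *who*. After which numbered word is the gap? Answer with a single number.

4

Before movement: Jonas must say who will expect the editor to set the brochure on the desk without hesitation.
'who' functions as the subject of the clause embedded under 'say'. It moves to the left edge, and the trace sits right after 'say':
Who must Jonas say ___ will expect the editor to set the brochure on the desk without hesitation?
'say' is word 4.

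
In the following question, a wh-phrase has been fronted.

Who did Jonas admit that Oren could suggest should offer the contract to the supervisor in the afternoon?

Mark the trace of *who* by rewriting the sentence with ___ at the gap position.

Who did Jonas admit that Oren could suggest ___ should offer the contract to the supervisor in the afternoon?

Before movement: Jonas did admit that Oren could suggest who should offer the contract to the supervisor in the afternoon.
'who' functions as the subject of the clause embedded under 'suggest'. The gap is right after 'suggest'.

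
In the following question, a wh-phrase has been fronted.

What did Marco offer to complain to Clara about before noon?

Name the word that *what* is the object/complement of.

Underlying clause: Marco did offer to complain to Clara about what before noon.
'what' functions as the object of the preposition 'about'. Wh-movement fronts it, leaving a gap right after 'about':
What did Marco offer to complain to Clara about ___ before noon?

about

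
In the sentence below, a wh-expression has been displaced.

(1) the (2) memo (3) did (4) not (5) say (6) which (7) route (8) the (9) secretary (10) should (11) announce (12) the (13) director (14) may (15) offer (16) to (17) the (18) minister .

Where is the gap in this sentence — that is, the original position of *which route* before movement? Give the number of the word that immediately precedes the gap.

Underlying clause: The secretary should announce the director may offer which route to the minister.
The filler 'which route' is interpreted as the direct object of 'offer'. It moves to the left edge, and the trace sits right after 'offer':
The memo did not say which route the secretary should announce the director may offer ___ to the minister.
'offer' is word 15.

15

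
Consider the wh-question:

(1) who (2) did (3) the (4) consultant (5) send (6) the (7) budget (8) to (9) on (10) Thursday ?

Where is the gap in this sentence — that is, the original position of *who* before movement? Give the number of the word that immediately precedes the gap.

Pre-movement form: The consultant did send the budget to who on Thursday.
'who' is the object of the preposition 'to' (recipient of 'send'). Wh-movement fronts it, leaving a gap right after 'to':
Who did the consultant send the budget to ___ on Thursday?
'to' is word 8.

8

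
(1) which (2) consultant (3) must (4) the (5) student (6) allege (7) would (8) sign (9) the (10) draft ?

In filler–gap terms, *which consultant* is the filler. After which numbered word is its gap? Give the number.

Pre-movement form: The student must allege which consultant would sign the draft.
The filler 'which consultant' is interpreted as the subject of the clause embedded under 'allege'. Fronting leaves a gap immediately after 'allege':
Which consultant must the student allege ___ would sign the draft?
'allege' is word 6.

6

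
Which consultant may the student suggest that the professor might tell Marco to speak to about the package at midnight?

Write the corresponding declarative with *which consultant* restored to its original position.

The student may suggest that the professor might tell Marco to speak to which consultant about the package at midnight.

The filler 'which consultant' is interpreted as the object of the preposition 'to'. Wh-movement fronts it, leaving a gap right after 'to':
Which consultant may the student suggest that the professor might tell Marco to speak to ___ about the package at midnight?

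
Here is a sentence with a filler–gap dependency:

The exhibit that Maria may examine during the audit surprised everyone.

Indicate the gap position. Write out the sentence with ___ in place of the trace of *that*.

The filler 'that' is interpreted as the direct object of 'examine'. The gap is right after 'examine'.

The exhibit that Maria may examine ___ during the audit surprised everyone.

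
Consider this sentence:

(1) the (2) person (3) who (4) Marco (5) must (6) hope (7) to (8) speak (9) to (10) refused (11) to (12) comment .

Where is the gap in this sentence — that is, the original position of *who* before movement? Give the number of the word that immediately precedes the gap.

9

'who' is the object of the preposition 'to'. It moves to the left edge, and the trace sits right after 'to':
The person who Marco must hope to speak to ___ refused to comment.
'to' is word 9.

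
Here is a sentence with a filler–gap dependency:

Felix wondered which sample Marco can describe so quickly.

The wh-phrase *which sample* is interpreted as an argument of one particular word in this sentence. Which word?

describe

Underlying clause: Marco can describe which sample so quickly.
The filler 'which sample' is interpreted as the direct object of 'describe'. Wh-movement fronts it, leaving a gap right after 'describe':
Felix wondered which sample Marco can describe ___ so quickly.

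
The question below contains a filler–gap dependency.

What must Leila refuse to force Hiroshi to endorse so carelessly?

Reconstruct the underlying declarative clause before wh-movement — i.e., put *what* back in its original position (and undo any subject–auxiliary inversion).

Leila must refuse to force Hiroshi to endorse what so carelessly.

The filler 'what' is interpreted as the direct object of 'endorse'. Wh-movement fronts it, leaving a gap right after 'endorse':
What must Leila refuse to force Hiroshi to endorse ___ so carelessly?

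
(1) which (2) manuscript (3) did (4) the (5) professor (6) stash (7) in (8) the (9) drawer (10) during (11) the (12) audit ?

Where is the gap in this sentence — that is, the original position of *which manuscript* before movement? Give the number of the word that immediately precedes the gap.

6

In situ: The professor did stash which manuscript in the drawer during the audit.
'which manuscript' is the direct object of 'stash'. Fronting leaves a gap immediately after 'stash':
Which manuscript did the professor stash ___ in the drawer during the audit?
'stash' is word 6.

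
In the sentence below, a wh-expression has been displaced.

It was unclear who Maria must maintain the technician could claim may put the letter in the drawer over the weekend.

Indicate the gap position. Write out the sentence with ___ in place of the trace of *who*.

It was unclear who Maria must maintain the technician could claim ___ may put the letter in the drawer over the weekend.

Pre-movement form: Maria must maintain the technician could claim who may put the letter in the drawer over the weekend.
The filler 'who' is interpreted as the subject of the clause embedded under 'claim'. The gap is right after 'claim'.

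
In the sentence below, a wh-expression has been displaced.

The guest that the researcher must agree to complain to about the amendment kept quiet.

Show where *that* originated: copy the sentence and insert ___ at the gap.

The filler 'that' is interpreted as the object of the preposition 'to'. The gap is right after 'to'.

The guest that the researcher must agree to complain to ___ about the amendment kept quiet.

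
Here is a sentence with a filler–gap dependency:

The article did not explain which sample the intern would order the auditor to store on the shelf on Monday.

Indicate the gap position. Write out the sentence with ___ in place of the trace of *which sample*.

The article did not explain which sample the intern would order the auditor to store ___ on the shelf on Monday.

In situ: The intern would order the auditor to store which sample on the shelf on Monday.
The filler 'which sample' is interpreted as the direct object of 'store'. The gap is right after 'store'.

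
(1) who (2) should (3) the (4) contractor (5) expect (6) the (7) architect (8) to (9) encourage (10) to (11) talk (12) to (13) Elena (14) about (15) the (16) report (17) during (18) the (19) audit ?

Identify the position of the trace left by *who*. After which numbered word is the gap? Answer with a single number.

Before movement: The contractor should expect the architect to encourage who to talk to Elena about the report during the audit.
The filler 'who' is interpreted as the direct object of 'encourage'. Fronting leaves a gap immediately after 'encourage':
Who should the contractor expect the architect to encourage ___ to talk to Elena about the report during the audit?
'encourage' is word 9.

9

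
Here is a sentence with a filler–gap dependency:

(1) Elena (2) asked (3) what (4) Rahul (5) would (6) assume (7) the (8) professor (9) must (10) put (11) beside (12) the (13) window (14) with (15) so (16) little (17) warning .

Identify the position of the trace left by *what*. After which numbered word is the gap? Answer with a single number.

Pre-movement form: Rahul would assume the professor must put what beside the window with so little warning.
'what' is the direct object of 'put'. Wh-movement fronts it, leaving a gap right after 'put':
Elena asked what Rahul would assume the professor must put ___ beside the window with so little warning.
'put' is word 10.

10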